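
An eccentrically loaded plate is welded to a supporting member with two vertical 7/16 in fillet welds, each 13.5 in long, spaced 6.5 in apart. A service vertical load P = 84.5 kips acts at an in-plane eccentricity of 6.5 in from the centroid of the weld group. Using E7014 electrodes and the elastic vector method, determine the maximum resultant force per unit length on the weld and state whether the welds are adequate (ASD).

E70XX → F_EXX = 70 ksi.
Total weld length L_w = 27 in. Treat welds as unit-width lines.
Polar moment about centroid: J = 2[d³/12 + d(b/2)²] = 2[13.5³/12 + 13.5×3.25²] = 695.2 in³.
Direct shear f_v = P/L_w = 84.5 / 27 = 3.13 kip/in (vertical).
Torsion M = P·e = 84.5 × 6.5 = 549.25 kip·in.
Critical point at (x, y) = (3.25, 6.75) from centroid. f_tx = M·y/J = 5.333 kip/in; f_ty = M·x/J = 2.568 kip/in.
Resultant f_max = √[f_tx² + (f_v + f_ty)²] = √[5.333² + (3.13 + 2.568)²] = 7.803 kip/in.
Capacity per unit length: r_n/Ω = (1/2.0) × 0.6 × 70 × (0.707 × 0.4375) = 6.496 kip/in.
7.803 > 6.496 → NOT adequate.

f_max ≈ 7.8 kip/in; NOT adequate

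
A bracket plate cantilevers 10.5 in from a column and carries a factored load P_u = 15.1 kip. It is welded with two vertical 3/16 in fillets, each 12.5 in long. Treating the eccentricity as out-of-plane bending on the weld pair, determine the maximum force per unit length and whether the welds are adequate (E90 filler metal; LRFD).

f_max ≈ 3.1 kip/in; adequate

E90XX → F_EXX = 90 ksi.
L_w = 2 × 12.5 = 25 in; section modulus (unit throat) S = 2 × L²/6 = 52.08 in².
Direct shear f_v = P/L_w = 15.1/25 = 0.604 kip/in.
Moment M = P × e = 15.1 × 10.5 = 158.55 kip·in; bending f_b = M/S = 3.044 kip/in.
f_max = √(f_v² + f_b²) = √(0.604² + 3.044²) = 3.104 kip/in.
φr_n = 0.75 × 0.6 × 90 × (0.707 × 0.1875) = 5.369 kip/in → adequate.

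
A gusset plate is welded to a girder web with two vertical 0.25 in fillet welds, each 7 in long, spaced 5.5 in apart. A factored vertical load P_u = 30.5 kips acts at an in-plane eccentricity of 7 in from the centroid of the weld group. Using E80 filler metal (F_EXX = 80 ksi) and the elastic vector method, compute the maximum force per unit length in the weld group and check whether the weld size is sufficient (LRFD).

Total weld length L_w = 14 in. Treat welds as unit-width lines.
Polar moment about centroid: J = 2[d³/12 + d(b/2)²] = 2[7³/12 + 7×2.75²] = 163 in³.
Direct shear f_v = P/L_w = 30.5 / 14 = 2.179 kip/in (vertical).
Torsion M = P·e = 30.5 × 7 = 213.5 kip·in.
Critical point at (x, y) = (2.75, 3.5) from centroid. f_tx = M·y/J = 4.583 kip/in; f_ty = M·x/J = 3.601 kip/in.
Resultant f_max = √[f_tx² + (f_v + f_ty)²] = √[4.583² + (2.179 + 3.601)²] = 7.376 kip/in.
Capacity per unit length: φr_n = 0.75 × 0.6 × 80 × (0.707 × 0.25) = 6.363 kip/in.
7.376 > 6.363 → NOT adequate.

f_max ≈ 7.38 kip/in; NOT adequate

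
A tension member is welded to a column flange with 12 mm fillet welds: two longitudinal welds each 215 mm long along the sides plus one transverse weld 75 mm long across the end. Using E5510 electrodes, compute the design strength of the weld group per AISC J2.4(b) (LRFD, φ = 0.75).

E55XX → F_EXX = 550 MPa.
t_e = 0.707 × 12 = 8.484 mm.
R_nwl = 0.6 × 550 × 8.484 × 430 × 10⁻³ = 1204 kN (longitudinal, 2 welds).
R_nwt = 0.6 × 550 × 8.484 × 75 × 10⁻³ = 210 kN (transverse, base value).
(i) R_nwl + R_nwt = 1414 kN; (ii) 0.85 R_nwl + 1.5 R_nwt = 1338 kN.
R_n = max = 1414 kN [governs: (i)]; φR_n = 1060 kN.

φR_n ≈ 1060 kN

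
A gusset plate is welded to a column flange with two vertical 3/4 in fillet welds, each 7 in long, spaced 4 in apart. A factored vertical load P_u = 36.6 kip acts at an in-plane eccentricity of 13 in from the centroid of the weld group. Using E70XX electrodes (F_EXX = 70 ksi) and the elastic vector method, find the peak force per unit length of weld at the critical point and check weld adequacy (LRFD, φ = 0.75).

Total weld length L_w = 14 in. Treat welds as unit-width lines.
Polar moment about centroid: J = 2[d³/12 + d(b/2)²] = 2[7³/12 + 7×2²] = 113.2 in³.
Direct shear f_v = P/L_w = 36.6 / 14 = 2.614 kip/in (vertical).
Torsion M = P·e = 36.6 × 13 = 475.8 kip·in.
Critical point at (x, y) = (2, 3.5) from centroid. f_tx = M·y/J = 14.72 kip/in; f_ty = M·x/J = 8.409 kip/in.
Resultant f_max = √[f_tx² + (f_v + f_ty)²] = √[14.72² + (2.614 + 8.409)²] = 18.39 kip/in.
Capacity per unit length: φr_n = 0.75 × 0.6 × 70 × (0.707 × 0.75) = 16.7 kip/in.
18.39 > 16.7 → NOT adequate.

f_max ≈ 18.4 kip/in; NOT adequate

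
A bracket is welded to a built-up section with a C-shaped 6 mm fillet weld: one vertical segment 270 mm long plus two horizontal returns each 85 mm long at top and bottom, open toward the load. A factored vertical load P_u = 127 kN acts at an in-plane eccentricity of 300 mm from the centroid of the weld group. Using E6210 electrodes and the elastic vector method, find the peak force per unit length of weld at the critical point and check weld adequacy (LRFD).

E62XX → F_EXX = 620 MPa.
Total weld length L_w = 440 mm. Treat welds as unit-width lines.
Centroid: x̄ = 2×85×42.5 / 440 = 16.42 mm from the vertical weld.
Polar moment about centroid: J = I_x + I_y = [270³/12 + 2×85×135²] + [270×16.42² + 2(85³/12 + 85×26.08²)] = 5029000 mm³.
Direct shear f_v = P/L_w = 127×10³ / 440 = 288.6 N/mm (vertical).
Torsion M = P·e = 127×10³ × 300 = 38100000 N·mm.
Critical point at (x, y) = (68.58, 135) from centroid. f_tx = M·y/J = 1023 N/mm; f_ty = M·x/J = 519.5 N/mm.
Resultant f_max = √[f_tx² + (f_v + f_ty)²] = √[1023² + (288.6 + 519.5)²] = 1303 N/mm.
Capacity per unit length: φr_n = 0.75 × 0.6 × 620 × (0.707 × 6) = 1184 N/mm.
1303 > 1184 → NOT adequate.

f_max ≈ 1300 N/mm; NOT adequate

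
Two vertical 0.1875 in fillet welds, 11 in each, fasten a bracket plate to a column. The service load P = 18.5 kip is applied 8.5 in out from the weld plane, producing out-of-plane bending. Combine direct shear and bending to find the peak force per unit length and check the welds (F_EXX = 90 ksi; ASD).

L_w = 2 × 11 = 22 in; section modulus (unit throat) S = 2 × L²/6 = 40.33 in².
Direct shear f_v = P/L_w = 18.5/22 = 0.8409 kip/in.
Moment M = P × e = 18.5 × 8.5 = 157.25 kip·in; bending f_b = M/S = 3.899 kip/in.
f_max = √(f_v² + f_b²) = √(0.8409² + 3.899²) = 3.988 kip/in.
r_n/Ω = (1/2.0) × 0.6 × 90 × (0.707 × 0.1875) = 3.579 kip/in → NOT adequate.

f_max ≈ 3.99 kip/in; NOT adequate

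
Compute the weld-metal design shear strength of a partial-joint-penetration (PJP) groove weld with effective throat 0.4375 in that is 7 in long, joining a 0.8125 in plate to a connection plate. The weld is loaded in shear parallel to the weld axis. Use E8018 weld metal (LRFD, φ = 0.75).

E80XX → F_EXX = 80 ksi.
Effective throat (given) t_e = 0.4375 in.
A_we = 0.4375 × 7 = 3.062 in².
F_nw = 0.6 F_EXX = 48 ksi.
φR_n = 0.75 × 48 × 3.062 = 110.2 kips.

φR_n ≈ 110 kips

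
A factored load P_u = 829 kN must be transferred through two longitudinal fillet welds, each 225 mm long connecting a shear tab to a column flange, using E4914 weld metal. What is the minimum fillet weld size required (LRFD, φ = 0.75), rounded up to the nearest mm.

E49XX → F_EXX = 490 MPa.
Total weld length L = 450 mm.
Required throat t_e = P_u / (φ × 0.6 F_EXX × L) = 829 / (0.75 × 0.6 × 490 × 450 × 10⁻³) = 8.355 mm.
Required leg w = t_e / 0.707 = 11.82 mm → use 12 mm.

w = 12 mm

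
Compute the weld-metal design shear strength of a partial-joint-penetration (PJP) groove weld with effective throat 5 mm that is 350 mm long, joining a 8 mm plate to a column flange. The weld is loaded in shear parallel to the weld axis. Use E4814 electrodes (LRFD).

E48XX → F_EXX = 480 MPa.
Effective throat (given) t_e = 5 mm.
A_we = 5 × 350 = 1750 mm².
F_nw = 0.6 F_EXX = 288 MPa.
φR_n = 0.75 × 288 × 1750 × 10⁻³ = 378 kN.

φR_n ≈ 378 kN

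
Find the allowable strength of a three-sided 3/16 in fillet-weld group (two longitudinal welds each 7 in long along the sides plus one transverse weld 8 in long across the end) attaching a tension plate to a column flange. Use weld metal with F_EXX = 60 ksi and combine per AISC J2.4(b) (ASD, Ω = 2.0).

R_n/Ω ≈ 57 kips

t_e = 0.707 × 0.1875 = 0.1326 in.
R_nwl = 0.6 × 60 × 0.1326 × 14 = 66.81 kips (longitudinal, 2 welds).
R_nwt = 0.6 × 60 × 0.1326 × 8 = 38.18 kips (transverse, base value).
(i) R_nwl + R_nwt = 105 kips; (ii) 0.85 R_nwl + 1.5 R_nwt = 114.1 kips.
R_n = max = 114.1 kips [governs: (ii)]; R_n/Ω = 57.03 kips.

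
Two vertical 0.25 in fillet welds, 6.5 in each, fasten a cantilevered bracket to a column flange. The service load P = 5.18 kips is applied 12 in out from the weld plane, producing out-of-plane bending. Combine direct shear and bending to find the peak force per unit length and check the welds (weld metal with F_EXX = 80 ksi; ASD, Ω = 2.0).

f_max ≈ 4.43 kip/in; NOT adequate

L_w = 2 × 6.5 = 13 in; section modulus (unit throat) S = 2 × L²/6 = 14.08 in².
Direct shear f_v = P/L_w = 5.18/13 = 0.3985 kip/in.
Moment M = P × e = 5.18 × 12 = 62.16 kip·in; bending f_b = M/S = 4.414 kip/in.
f_max = √(f_v² + f_b²) = √(0.3985² + 4.414²) = 4.432 kip/in.
r_n/Ω = (1/2.0) × 0.6 × 80 × (0.707 × 0.25) = 4.242 kip/in → NOT adequate.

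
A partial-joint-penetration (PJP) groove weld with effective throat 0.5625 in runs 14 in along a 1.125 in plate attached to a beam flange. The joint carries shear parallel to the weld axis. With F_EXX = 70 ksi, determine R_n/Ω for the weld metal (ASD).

Effective throat (given) t_e = 0.5625 in.
A_we = 0.5625 × 14 = 7.875 in².
F_nw = 0.6 F_EXX = 42 ksi.
R_n/Ω = (42 × 7.875) / 2.0 = 165.4 kip.

R_n/Ω ≈ 165 kip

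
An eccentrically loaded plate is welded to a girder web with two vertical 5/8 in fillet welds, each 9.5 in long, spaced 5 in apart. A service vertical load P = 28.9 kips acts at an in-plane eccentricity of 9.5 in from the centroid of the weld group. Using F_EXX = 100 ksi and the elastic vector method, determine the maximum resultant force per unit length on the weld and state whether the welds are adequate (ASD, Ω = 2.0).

Total weld length L_w = 19 in. Treat welds as unit-width lines.
Polar moment about centroid: J = 2[d³/12 + d(b/2)²] = 2[9.5³/12 + 9.5×2.5²] = 261.6 in³.
Direct shear f_v = P/L_w = 28.9 / 19 = 1.521 kip/in (vertical).
Torsion M = P·e = 28.9 × 9.5 = 274.55 kip·in.
Critical point at (x, y) = (2.5, 4.75) from centroid. f_tx = M·y/J = 4.984 kip/in; f_ty = M·x/J = 2.623 kip/in.
Resultant f_max = √[f_tx² + (f_v + f_ty)²] = √[4.984² + (1.521 + 2.623)²] = 6.482 kip/in.
Capacity per unit length: r_n/Ω = (1/2.0) × 0.6 × 100 × (0.707 × 0.625) = 13.26 kip/in.
6.482 ≤ 13.26 → adequate.

f_max ≈ 6.48 kip/in; adequate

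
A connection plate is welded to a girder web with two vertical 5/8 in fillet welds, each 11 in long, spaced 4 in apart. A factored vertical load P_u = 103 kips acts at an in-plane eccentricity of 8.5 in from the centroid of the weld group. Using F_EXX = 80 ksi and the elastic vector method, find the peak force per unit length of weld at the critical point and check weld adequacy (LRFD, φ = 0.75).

f_max ≈ 18.7 kip/in; NOT adequate

Total weld length L_w = 22 in. Treat welds as unit-width lines.
Polar moment about centroid: J = 2[d³/12 + d(b/2)²] = 2[11³/12 + 11×2²] = 309.8 in³.
Direct shear f_v = P/L_w = 103 / 22 = 4.682 kip/in (vertical).
Torsion M = P·e = 103 × 8.5 = 875.5 kip·in.
Critical point at (x, y) = (2, 5.5) from centroid. f_tx = M·y/J = 15.54 kip/in; f_ty = M·x/J = 5.651 kip/in.
Resultant f_max = √[f_tx² + (f_v + f_ty)²] = √[15.54² + (4.682 + 5.651)²] = 18.66 kip/in.
Capacity per unit length: φr_n = 0.75 × 0.6 × 80 × (0.707 × 0.625) = 15.91 kip/in.
18.66 > 15.91 → NOT adequate.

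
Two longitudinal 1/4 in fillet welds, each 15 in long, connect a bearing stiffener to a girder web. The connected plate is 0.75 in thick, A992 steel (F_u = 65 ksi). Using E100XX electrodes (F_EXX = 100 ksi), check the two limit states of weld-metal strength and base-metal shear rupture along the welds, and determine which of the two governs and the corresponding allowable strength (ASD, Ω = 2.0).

t_e = 0.707 × 0.25 = 0.1767 in; L = 30 in.
Weld metal: R_n/Ω = (1/2.0) × 0.6 × 100 × 0.1767 × 30 = 159.1 kip.
Base metal (shear rupture): R_n/Ω = (1/2.0) × 0.6 × 65 × 0.75 × 30 = 438.8 kip.
Governing: weld metal.

R_n/Ω ≈ 159 kip (weld metal governs)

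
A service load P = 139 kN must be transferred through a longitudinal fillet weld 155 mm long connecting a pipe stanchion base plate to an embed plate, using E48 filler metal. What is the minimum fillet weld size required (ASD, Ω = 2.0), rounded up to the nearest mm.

E48XX → F_EXX = 480 MPa.
Total weld length L = 155 mm.
Required throat t_e = P × Ω / (0.6 F_EXX × L) = 139 × 2.0 / (0.6 × 480 × 155 × 10⁻³) = 6.228 mm.
Required leg w = t_e / 0.707 = 8.808 mm → use 9 mm.

w = 9 mm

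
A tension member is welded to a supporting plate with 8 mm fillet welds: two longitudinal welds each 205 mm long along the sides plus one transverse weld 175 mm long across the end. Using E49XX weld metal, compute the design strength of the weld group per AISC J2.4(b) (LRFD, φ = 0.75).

φR_n ≈ 762 kN

E49XX → F_EXX = 490 MPa.
t_e = 0.707 × 8 = 5.656 mm.
R_nwl = 0.6 × 490 × 5.656 × 410 × 10⁻³ = 681.8 kN (longitudinal, 2 welds).
R_nwt = 0.6 × 490 × 5.656 × 175 × 10⁻³ = 291 kN (transverse, base value).
(i) R_nwl + R_nwt = 972.8 kN; (ii) 0.85 R_nwl + 1.5 R_nwt = 1016 kN.
R_n = max = 1016 kN [governs: (ii)]; φR_n = 762 kN.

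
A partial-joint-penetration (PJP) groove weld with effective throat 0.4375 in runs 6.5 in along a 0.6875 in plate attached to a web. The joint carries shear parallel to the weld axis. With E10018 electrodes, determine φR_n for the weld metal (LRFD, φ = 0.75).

φR_n ≈ 128 kip

E100XX → F_EXX = 100 ksi.
Effective throat (given) t_e = 0.4375 in.
A_we = 0.4375 × 6.5 = 2.844 in².
F_nw = 0.6 F_EXX = 60 ksi.
φR_n = 0.75 × 60 × 2.844 = 128 kip.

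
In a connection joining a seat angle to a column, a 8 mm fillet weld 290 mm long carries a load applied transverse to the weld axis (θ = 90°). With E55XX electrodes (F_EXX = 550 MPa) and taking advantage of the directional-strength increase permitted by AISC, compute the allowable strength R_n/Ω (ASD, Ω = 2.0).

t_e = 0.707 × 8 = 5.656 mm; A_we = 5.656 × 290 = 1640 mm².
Directional factor: 1.0 + 0.5 sin^1.5(90°) = 1.5.
F_nw = 0.6 × 550 × 1.5 = 495 MPa.
R_n/Ω = (495 × 1640) / 2.0 × 10⁻³ = 406 kN.

R_n/Ω ≈ 406 kN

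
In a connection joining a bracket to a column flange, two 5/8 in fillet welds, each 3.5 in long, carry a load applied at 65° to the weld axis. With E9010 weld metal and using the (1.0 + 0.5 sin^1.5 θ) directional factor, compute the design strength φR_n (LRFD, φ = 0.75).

φR_n ≈ 179 kip

E90XX → F_EXX = 90 ksi.
t_e = 0.707 × 0.625 = 0.4419 in; A_we = 0.4419 × 7 = 3.093 in².
Directional factor: 1.0 + 0.5 sin^1.5(65°) = 1.431.
F_nw = 0.6 × 90 × 1.431 = 77.3 ksi.
φR_n = 0.75 × 77.3 × 3.093 = 179.3 kip.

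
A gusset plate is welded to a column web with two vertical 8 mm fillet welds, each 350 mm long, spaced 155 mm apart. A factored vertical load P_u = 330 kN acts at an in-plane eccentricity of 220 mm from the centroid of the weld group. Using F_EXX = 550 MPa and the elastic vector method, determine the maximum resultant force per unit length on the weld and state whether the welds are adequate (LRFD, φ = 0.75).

f_max ≈ 1480 N/mm; NOT adequate

Total weld length L_w = 700 mm. Treat welds as unit-width lines.
Polar moment about centroid: J = 2[d³/12 + d(b/2)²] = 2[350³/12 + 350×77.5²] = 11350000 mm³.
Direct shear f_v = P/L_w = 330×10³ / 700 = 471.4 N/mm (vertical).
Torsion M = P·e = 330×10³ × 220 = 72600000 N·mm.
Critical point at (x, y) = (77.5, 175) from centroid. f_tx = M·y/J = 1119 N/mm; f_ty = M·x/J = 495.7 N/mm.
Resultant f_max = √[f_tx² + (f_v + f_ty)²] = √[1119² + (471.4 + 495.7)²] = 1479 N/mm.
Capacity per unit length: φr_n = 0.75 × 0.6 × 550 × (0.707 × 8) = 1400 N/mm.
1479 > 1400 → NOT adequate.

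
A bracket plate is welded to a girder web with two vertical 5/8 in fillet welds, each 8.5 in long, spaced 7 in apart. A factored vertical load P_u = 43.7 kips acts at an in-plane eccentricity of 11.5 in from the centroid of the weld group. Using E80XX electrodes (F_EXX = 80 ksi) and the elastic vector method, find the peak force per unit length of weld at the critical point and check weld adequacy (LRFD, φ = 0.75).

Total weld length L_w = 17 in. Treat welds as unit-width lines.
Polar moment about centroid: J = 2[d³/12 + d(b/2)²] = 2[8.5³/12 + 8.5×3.5²] = 310.6 in³.
Direct shear f_v = P/L_w = 43.7 / 17 = 2.571 kip/in (vertical).
Torsion M = P·e = 43.7 × 11.5 = 502.55 kip·in.
Critical point at (x, y) = (3.5, 4.25) from centroid. f_tx = M·y/J = 6.876 kip/in; f_ty = M·x/J = 5.663 kip/in.
Resultant f_max = √[f_tx² + (f_v + f_ty)²] = √[6.876² + (2.571 + 5.663)²] = 10.73 kip/in.
Capacity per unit length: φr_n = 0.75 × 0.6 × 80 × (0.707 × 0.625) = 15.91 kip/in.
10.73 ≤ 15.91 → adequate.

f_max ≈ 10.7 kip/in; adequate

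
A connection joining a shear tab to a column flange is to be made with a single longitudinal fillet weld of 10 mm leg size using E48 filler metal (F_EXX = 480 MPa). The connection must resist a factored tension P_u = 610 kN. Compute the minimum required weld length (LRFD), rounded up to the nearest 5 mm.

Throat t_e = 0.707 × 10 = 7.07 mm.
φr_n = 0.75 × 0.6 × 480 × 7.07 × 10⁻³ = 1.527 kN/mm.
L_req = P_u / φr_n = 610 / 1.527 = 399.4 mm total.
Round up → use L = 400 mm.

L = 400 mm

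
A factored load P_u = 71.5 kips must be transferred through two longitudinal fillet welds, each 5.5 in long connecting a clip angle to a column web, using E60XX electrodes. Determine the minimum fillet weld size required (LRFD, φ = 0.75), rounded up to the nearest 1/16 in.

E60XX → F_EXX = 60 ksi.
Total weld length L = 11 in.
Required throat t_e = P_u / (φ × 0.6 F_EXX × L) = 71.5 / (0.75 × 0.6 × 60 × 11) = 0.2407 in.
Required leg w = t_e / 0.707 = 0.3405 in → use 3/8 in.

w = 3/8 in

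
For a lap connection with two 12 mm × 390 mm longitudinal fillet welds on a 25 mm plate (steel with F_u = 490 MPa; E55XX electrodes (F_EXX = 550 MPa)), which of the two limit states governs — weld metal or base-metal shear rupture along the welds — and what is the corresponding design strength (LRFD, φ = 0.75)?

t_e = 0.707 × 12 = 8.484 mm; L = 780 mm.
Weld metal: φR_n = 0.75 × 0.6 × 550 × 8.484 × 780 × 10⁻³ = 1638 kN.
Base metal (shear rupture): φR_n = 0.75 × 0.6 × 490 × 25 × 780 × 10⁻³ = 4300 kN.
Governing: weld metal.

φR_n ≈ 1640 kN (weld metal governs)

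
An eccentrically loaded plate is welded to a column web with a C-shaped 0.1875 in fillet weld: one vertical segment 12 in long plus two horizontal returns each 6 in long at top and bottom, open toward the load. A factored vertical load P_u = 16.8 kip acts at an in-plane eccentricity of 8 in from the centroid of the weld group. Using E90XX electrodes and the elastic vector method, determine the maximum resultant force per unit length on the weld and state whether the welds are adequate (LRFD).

f_max ≈ 2.01 kip/in; adequate

E90XX → F_EXX = 90 ksi.
Total weld length L_w = 24 in. Treat welds as unit-width lines.
Centroid: x̄ = 2×6×3 / 24 = 1.5 in from the vertical weld.
Polar moment about centroid: J = I_x + I_y = [12³/12 + 2×6×6²] + [12×1.5² + 2(6³/12 + 6×1.5²)] = 666 in³.
Direct shear f_v = P/L_w = 16.8 / 24 = 0.7 kip/in (vertical).
Torsion M = P·e = 16.8 × 8 = 134.4 kip·in.
Critical point at (x, y) = (4.5, 6) from centroid. f_tx = M·y/J = 1.211 kip/in; f_ty = M·x/J = 0.9081 kip/in.
Resultant f_max = √[f_tx² + (f_v + f_ty)²] = √[1.211² + (0.7 + 0.9081)²] = 2.013 kip/in.
Capacity per unit length: φr_n = 0.75 × 0.6 × 90 × (0.707 × 0.1875) = 5.369 kip/in.
2.013 ≤ 5.369 → adequate.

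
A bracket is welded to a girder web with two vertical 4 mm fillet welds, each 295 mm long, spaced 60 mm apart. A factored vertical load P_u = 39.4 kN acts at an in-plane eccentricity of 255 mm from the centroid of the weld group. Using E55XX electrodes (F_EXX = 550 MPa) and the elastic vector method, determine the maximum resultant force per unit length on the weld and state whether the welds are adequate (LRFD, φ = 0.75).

f_max ≈ 334 N/mm; adequate

Total weld length L_w = 590 mm. Treat welds as unit-width lines.
Polar moment about centroid: J = 2[d³/12 + d(b/2)²] = 2[295³/12 + 295×30²] = 4810000 mm³.
Direct shear f_v = P/L_w = 39.4×10³ / 590 = 66.78 N/mm (vertical).
Torsion M = P·e = 39.4×10³ × 255 = 10047000 N·mm.
Critical point at (x, y) = (30, 147.5) from centroid. f_tx = M·y/J = 308.1 N/mm; f_ty = M·x/J = 62.67 N/mm.
Resultant f_max = √[f_tx² + (f_v + f_ty)²] = √[308.1² + (66.78 + 62.67)²] = 334.2 N/mm.
Capacity per unit length: φr_n = 0.75 × 0.6 × 550 × (0.707 × 4) = 699.9 N/mm.
334.2 ≤ 699.9 → adequate.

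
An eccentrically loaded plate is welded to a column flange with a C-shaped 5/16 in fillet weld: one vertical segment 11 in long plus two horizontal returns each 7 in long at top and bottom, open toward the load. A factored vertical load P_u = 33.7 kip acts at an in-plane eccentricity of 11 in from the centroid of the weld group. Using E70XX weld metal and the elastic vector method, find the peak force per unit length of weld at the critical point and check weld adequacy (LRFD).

f_max ≈ 5.15 kip/in; adequate

E70XX → F_EXX = 70 ksi.
Total weld length L_w = 25 in. Treat welds as unit-width lines.
Centroid: x̄ = 2×7×3.5 / 25 = 1.96 in from the vertical weld.
Polar moment about centroid: J = I_x + I_y = [11³/12 + 2×7×5.5²] + [11×1.96² + 2(7³/12 + 7×1.54²)] = 667 in³.
Direct shear f_v = P/L_w = 33.7 / 25 = 1.348 kip/in (vertical).
Torsion M = P·e = 33.7 × 11 = 370.7 kip·in.
Critical point at (x, y) = (5.04, 5.5) from centroid. f_tx = M·y/J = 3.057 kip/in; f_ty = M·x/J = 2.801 kip/in.
Resultant f_max = √[f_tx² + (f_v + f_ty)²] = √[3.057² + (1.348 + 2.801)²] = 5.153 kip/in.
Capacity per unit length: φr_n = 0.75 × 0.6 × 70 × (0.707 × 0.3125) = 6.96 kip/in.
5.153 ≤ 6.96 → adequate.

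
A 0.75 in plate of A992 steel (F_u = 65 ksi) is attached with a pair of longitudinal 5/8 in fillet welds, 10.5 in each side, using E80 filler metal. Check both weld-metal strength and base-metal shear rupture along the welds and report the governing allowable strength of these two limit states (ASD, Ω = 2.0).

R_n/Ω ≈ 223 kip (weld metal governs)

E80XX → F_EXX = 80 ksi.
t_e = 0.707 × 0.625 = 0.4419 in; L = 21 in.
Weld metal: R_n/Ω = (1/2.0) × 0.6 × 80 × 0.4419 × 21 = 222.7 kip.
Base metal (shear rupture): R_n/Ω = (1/2.0) × 0.6 × 65 × 0.75 × 21 = 307.1 kip.
Governing: weld metal.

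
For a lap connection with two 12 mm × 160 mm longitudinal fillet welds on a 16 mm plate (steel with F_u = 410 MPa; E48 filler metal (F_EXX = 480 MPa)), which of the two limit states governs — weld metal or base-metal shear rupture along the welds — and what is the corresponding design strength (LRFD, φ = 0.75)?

t_e = 0.707 × 12 = 8.484 mm; L = 320 mm.
Weld metal: φR_n = 0.75 × 0.6 × 480 × 8.484 × 320 × 10⁻³ = 586.4 kN.
Base metal (shear rupture): φR_n = 0.75 × 0.6 × 410 × 16 × 320 × 10⁻³ = 944.6 kN.
Governing: weld metal.

φR_n ≈ 586 kN (weld metal governs)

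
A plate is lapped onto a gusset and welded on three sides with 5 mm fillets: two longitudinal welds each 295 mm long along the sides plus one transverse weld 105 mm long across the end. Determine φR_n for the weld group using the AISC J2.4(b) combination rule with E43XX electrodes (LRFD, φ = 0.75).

E43XX → F_EXX = 430 MPa.
t_e = 0.707 × 5 = 3.535 mm.
R_nwl = 0.6 × 430 × 3.535 × 590 × 10⁻³ = 538.1 kN (longitudinal, 2 welds).
R_nwt = 0.6 × 430 × 3.535 × 105 × 10⁻³ = 95.76 kN (transverse, base value).
(i) R_nwl + R_nwt = 633.9 kN; (ii) 0.85 R_nwl + 1.5 R_nwt = 601 kN.
R_n = max = 633.9 kN [governs: (i)]; φR_n = 475.4 kN.

φR_n ≈ 475 kN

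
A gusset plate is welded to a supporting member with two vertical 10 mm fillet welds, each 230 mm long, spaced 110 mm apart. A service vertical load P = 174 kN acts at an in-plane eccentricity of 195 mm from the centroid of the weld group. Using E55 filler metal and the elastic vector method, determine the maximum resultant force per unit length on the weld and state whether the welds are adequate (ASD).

f_max ≈ 1470 N/mm; NOT adequate

E55XX → F_EXX = 550 MPa.
Total weld length L_w = 460 mm. Treat welds as unit-width lines.
Polar moment about centroid: J = 2[d³/12 + d(b/2)²] = 2[230³/12 + 230×55²] = 3419000 mm³.
Direct shear f_v = P/L_w = 174×10³ / 460 = 378.3 N/mm (vertical).
Torsion M = P·e = 174×10³ × 195 = 33930000 N·mm.
Critical point at (x, y) = (55, 115) from centroid. f_tx = M·y/J = 1141 N/mm; f_ty = M·x/J = 545.8 N/mm.
Resultant f_max = √[f_tx² + (f_v + f_ty)²] = √[1141² + (378.3 + 545.8)²] = 1468 N/mm.
Capacity per unit length: r_n/Ω = (1/2.0) × 0.6 × 550 × (0.707 × 10) = 1167 N/mm.
1468 > 1167 → NOT adequate.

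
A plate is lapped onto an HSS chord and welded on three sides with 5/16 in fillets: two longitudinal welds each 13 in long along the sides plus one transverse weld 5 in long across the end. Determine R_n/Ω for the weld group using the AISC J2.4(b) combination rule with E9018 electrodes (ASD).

R_n/Ω ≈ 185 kip

E90XX → F_EXX = 90 ksi.
t_e = 0.707 × 0.3125 = 0.2209 in.
R_nwl = 0.6 × 90 × 0.2209 × 26 = 310.2 kip (longitudinal, 2 welds).
R_nwt = 0.6 × 90 × 0.2209 × 5 = 59.65 kip (transverse, base value).
(i) R_nwl + R_nwt = 369.8 kip; (ii) 0.85 R_nwl + 1.5 R_nwt = 353.1 kip.
R_n = max = 369.8 kip [governs: (i)]; R_n/Ω = 184.9 kip.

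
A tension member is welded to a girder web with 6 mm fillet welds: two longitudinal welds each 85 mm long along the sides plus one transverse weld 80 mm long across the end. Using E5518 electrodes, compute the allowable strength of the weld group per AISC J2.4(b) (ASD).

R_n/Ω ≈ 185 kN

E55XX → F_EXX = 550 MPa.
t_e = 0.707 × 6 = 4.242 mm.
R_nwl = 0.6 × 550 × 4.242 × 170 × 10⁻³ = 238 kN (longitudinal, 2 welds).
R_nwt = 0.6 × 550 × 4.242 × 80 × 10⁻³ = 112 kN (transverse, base value).
(i) R_nwl + R_nwt = 350 kN; (ii) 0.85 R_nwl + 1.5 R_nwt = 370.3 kN.
R_n = max = 370.3 kN [governs: (ii)]; R_n/Ω = 185.1 kN.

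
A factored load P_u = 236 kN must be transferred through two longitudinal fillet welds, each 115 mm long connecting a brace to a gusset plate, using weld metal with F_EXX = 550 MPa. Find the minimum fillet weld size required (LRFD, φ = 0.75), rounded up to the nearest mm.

w = 6 mm

Total weld length L = 230 mm.
Required throat t_e = P_u / (φ × 0.6 F_EXX × L) = 236 / (0.75 × 0.6 × 550 × 230 × 10⁻³) = 4.146 mm.
Required leg w = t_e / 0.707 = 5.864 mm → use 6 mm.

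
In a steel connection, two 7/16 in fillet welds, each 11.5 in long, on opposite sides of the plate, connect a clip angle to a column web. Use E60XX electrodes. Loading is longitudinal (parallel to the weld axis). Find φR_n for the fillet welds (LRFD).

φR_n ≈ 192 kip

E60XX → F_EXX = 60 ksi.
Effective throat t_e = 0.707 × 0.4375 = 0.3093 in.
Total length L = 23 in; A_we = 0.3093 × 23 = 7.114 in².
F_nw = 0.6 F_EXX = 0.6 × 60 = 36 ksi.
φR_n = 0.75 × 36 × 7.114 = 192.1 kip.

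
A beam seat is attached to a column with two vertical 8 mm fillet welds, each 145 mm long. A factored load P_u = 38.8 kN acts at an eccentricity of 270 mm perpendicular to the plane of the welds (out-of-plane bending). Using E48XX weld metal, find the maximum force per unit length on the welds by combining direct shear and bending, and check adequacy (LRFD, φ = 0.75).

E48XX → F_EXX = 480 MPa.
L_w = 2 × 145 = 290 mm; section modulus (unit throat) S = 2 × L²/6 = 7008 mm².
Direct shear f_v = P/L_w = 38.8×10³/290 = 133.8 N/mm.
Moment M = P × e = 38.8×10³ × 270 = 10476000 N·mm; bending f_b = M/S = 1495 N/mm.
f_max = √(f_v² + f_b²) = √(133.8² + 1495²) = 1501 N/mm.
φr_n = 0.75 × 0.6 × 480 × (0.707 × 8) = 1222 N/mm → NOT adequate.

f_max ≈ 1500 N/mm; NOT adequate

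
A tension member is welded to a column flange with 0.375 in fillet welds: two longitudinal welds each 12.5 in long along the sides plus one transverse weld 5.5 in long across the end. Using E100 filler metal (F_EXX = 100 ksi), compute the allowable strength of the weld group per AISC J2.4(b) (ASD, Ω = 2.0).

t_e = 0.707 × 0.375 = 0.2651 in.
R_nwl = 0.6 × 100 × 0.2651 × 25 = 397.7 kips (longitudinal, 2 welds).
R_nwt = 0.6 × 100 × 0.2651 × 5.5 = 87.49 kips (transverse, base value).
(i) R_nwl + R_nwt = 485.2 kips; (ii) 0.85 R_nwl + 1.5 R_nwt = 469.3 kips.
R_n = max = 485.2 kips [governs: (i)]; R_n/Ω = 242.6 kips.

R_n/Ω ≈ 243 kips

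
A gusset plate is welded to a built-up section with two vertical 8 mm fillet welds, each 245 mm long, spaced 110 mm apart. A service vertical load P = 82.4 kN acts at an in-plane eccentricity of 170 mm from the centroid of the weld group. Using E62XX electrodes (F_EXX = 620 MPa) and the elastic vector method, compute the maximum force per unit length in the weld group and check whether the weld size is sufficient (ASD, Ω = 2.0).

Total weld length L_w = 490 mm. Treat welds as unit-width lines.
Polar moment about centroid: J = 2[d³/12 + d(b/2)²] = 2[245³/12 + 245×55²] = 3933000 mm³.
Direct shear f_v = P/L_w = 82.4×10³ / 490 = 168.2 N/mm (vertical).
Torsion M = P·e = 82.4×10³ × 170 = 14008000 N·mm.
Critical point at (x, y) = (55, 122.5) from centroid. f_tx = M·y/J = 436.3 N/mm; f_ty = M·x/J = 195.9 N/mm.
Resultant f_max = √[f_tx² + (f_v + f_ty)²] = √[436.3² + (168.2 + 195.9)²] = 568.2 N/mm.
Capacity per unit length: r_n/Ω = (1/2.0) × 0.6 × 620 × (0.707 × 8) = 1052 N/mm.
568.2 ≤ 1052 → adequate.

f_max ≈ 568 N/mm; adequate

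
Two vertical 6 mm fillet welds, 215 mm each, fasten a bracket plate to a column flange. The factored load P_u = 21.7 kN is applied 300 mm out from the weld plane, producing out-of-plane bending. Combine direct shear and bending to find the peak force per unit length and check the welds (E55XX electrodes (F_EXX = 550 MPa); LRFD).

L_w = 2 × 215 = 430 mm; section modulus (unit throat) S = 2 × L²/6 = 15410 mm².
Direct shear f_v = P/L_w = 21.7×10³/430 = 50.47 N/mm.
Moment M = P × e = 21.7×10³ × 300 = 6510000 N·mm; bending f_b = M/S = 422.5 N/mm.
f_max = √(f_v² + f_b²) = √(50.47² + 422.5²) = 425.5 N/mm.
φr_n = 0.75 × 0.6 × 550 × (0.707 × 6) = 1050 N/mm → adequate.

f_max ≈ 426 N/mm; adequate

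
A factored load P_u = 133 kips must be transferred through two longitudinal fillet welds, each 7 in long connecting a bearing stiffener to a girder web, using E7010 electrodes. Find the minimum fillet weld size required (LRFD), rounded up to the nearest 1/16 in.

E70XX → F_EXX = 70 ksi.
Total weld length L = 14 in.
Required throat t_e = P_u / (φ × 0.6 F_EXX × L) = 133 / (0.75 × 0.6 × 70 × 14) = 0.3016 in.
Required leg w = t_e / 0.707 = 0.4266 in → use 7/16 in.

w = 7/16 in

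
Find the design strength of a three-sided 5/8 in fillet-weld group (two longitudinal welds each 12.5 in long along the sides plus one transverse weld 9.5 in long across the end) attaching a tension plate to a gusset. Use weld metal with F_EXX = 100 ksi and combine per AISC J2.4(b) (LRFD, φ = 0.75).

t_e = 0.707 × 0.625 = 0.4419 in.
R_nwl = 0.6 × 100 × 0.4419 × 25 = 662.8 kip (longitudinal, 2 welds).
R_nwt = 0.6 × 100 × 0.4419 × 9.5 = 251.9 kip (transverse, base value).
(i) R_nwl + R_nwt = 914.7 kip; (ii) 0.85 R_nwl + 1.5 R_nwt = 941.2 kip.
R_n = max = 941.2 kip [governs: (ii)]; φR_n = 705.9 kip.

φR_n ≈ 706 kip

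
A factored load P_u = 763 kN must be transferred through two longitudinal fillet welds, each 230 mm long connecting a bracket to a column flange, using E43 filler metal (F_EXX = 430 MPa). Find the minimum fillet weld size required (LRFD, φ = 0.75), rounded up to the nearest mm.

w = 13 mm

Total weld length L = 460 mm.
Required throat t_e = P_u / (φ × 0.6 F_EXX × L) = 763 / (0.75 × 0.6 × 430 × 460 × 10⁻³) = 8.572 mm.
Required leg w = t_e / 0.707 = 12.12 mm → use 13 mm.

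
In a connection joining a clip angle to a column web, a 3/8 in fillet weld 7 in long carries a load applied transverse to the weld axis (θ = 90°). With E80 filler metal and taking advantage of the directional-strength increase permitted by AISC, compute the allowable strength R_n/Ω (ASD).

E80XX → F_EXX = 80 ksi.
t_e = 0.707 × 0.375 = 0.2651 in; A_we = 0.2651 × 7 = 1.856 in².
Directional factor: 1.0 + 0.5 sin^1.5(90°) = 1.5.
F_nw = 0.6 × 80 × 1.5 = 72 ksi.
R_n/Ω = (72 × 1.856) / 2.0 = 66.81 kip.

R_n/Ω ≈ 66.8 kip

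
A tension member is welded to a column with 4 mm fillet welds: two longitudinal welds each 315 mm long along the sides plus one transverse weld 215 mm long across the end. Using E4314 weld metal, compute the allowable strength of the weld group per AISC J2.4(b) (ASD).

E43XX → F_EXX = 430 MPa.
t_e = 0.707 × 4 = 2.828 mm.
R_nwl = 0.6 × 430 × 2.828 × 630 × 10⁻³ = 459.7 kN (longitudinal, 2 welds).
R_nwt = 0.6 × 430 × 2.828 × 215 × 10⁻³ = 156.9 kN (transverse, base value).
(i) R_nwl + R_nwt = 616.5 kN; (ii) 0.85 R_nwl + 1.5 R_nwt = 626 kN.
R_n = max = 626 kN [governs: (ii)]; R_n/Ω = 313 kN.

R_n/Ω ≈ 313 kN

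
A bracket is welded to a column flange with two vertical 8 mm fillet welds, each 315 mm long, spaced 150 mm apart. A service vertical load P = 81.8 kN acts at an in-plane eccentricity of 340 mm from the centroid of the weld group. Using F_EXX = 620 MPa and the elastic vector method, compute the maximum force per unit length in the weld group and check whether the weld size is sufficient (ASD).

f_max ≈ 621 N/mm; adequate

Total weld length L_w = 630 mm. Treat welds as unit-width lines.
Polar moment about centroid: J = 2[d³/12 + d(b/2)²] = 2[315³/12 + 315×75²] = 8753000 mm³.
Direct shear f_v = P/L_w = 81.8×10³ / 630 = 129.8 N/mm (vertical).
Torsion M = P·e = 81.8×10³ × 340 = 27812000 N·mm.
Critical point at (x, y) = (75, 157.5) from centroid. f_tx = M·y/J = 500.4 N/mm; f_ty = M·x/J = 238.3 N/mm.
Resultant f_max = √[f_tx² + (f_v + f_ty)²] = √[500.4² + (129.8 + 238.3)²] = 621.3 N/mm.
Capacity per unit length: r_n/Ω = (1/2.0) × 0.6 × 620 × (0.707 × 8) = 1052 N/mm.
621.3 ≤ 1052 → adequate.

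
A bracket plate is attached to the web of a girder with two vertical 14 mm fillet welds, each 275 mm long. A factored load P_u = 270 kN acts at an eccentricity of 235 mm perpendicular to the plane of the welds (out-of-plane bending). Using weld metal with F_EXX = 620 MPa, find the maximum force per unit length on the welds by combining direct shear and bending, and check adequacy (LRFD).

f_max ≈ 2560 N/mm; adequate

L_w = 2 × 275 = 550 mm; section modulus (unit throat) S = 2 × L²/6 = 25210 mm².
Direct shear f_v = P/L_w = 270×10³/550 = 490.9 N/mm.
Moment M = P × e = 270×10³ × 235 = 63450000 N·mm; bending f_b = M/S = 2517 N/mm.
f_max = √(f_v² + f_b²) = √(490.9² + 2517²) = 2564 N/mm.
φr_n = 0.75 × 0.6 × 620 × (0.707 × 14) = 2762 N/mm → adequate.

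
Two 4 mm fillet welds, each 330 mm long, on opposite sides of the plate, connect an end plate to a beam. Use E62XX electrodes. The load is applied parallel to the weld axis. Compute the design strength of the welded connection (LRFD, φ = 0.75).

φR_n ≈ 521 kN

E62XX → F_EXX = 620 MPa.
Effective throat t_e = 0.707 × 4 = 2.828 mm.
Total length L = 660 mm; A_we = 2.828 × 660 = 1866 mm².
F_nw = 0.6 F_EXX = 0.6 × 620 = 372 MPa.
φR_n = 0.75 × 372 × 1866 × 10⁻³ = 520.7 kN.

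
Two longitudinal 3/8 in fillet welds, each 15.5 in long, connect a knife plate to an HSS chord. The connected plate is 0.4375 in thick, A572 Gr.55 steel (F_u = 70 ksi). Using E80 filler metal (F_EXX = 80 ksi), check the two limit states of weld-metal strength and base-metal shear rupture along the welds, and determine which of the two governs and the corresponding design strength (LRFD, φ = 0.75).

t_e = 0.707 × 0.375 = 0.2651 in; L = 31 in.
Weld metal: φR_n = 0.75 × 0.6 × 80 × 0.2651 × 31 = 295.9 kip.
Base metal (shear rupture): φR_n = 0.75 × 0.6 × 70 × 0.4375 × 31 = 427.2 kip.
Governing: weld metal.

φR_n ≈ 296 kip (weld metal governs)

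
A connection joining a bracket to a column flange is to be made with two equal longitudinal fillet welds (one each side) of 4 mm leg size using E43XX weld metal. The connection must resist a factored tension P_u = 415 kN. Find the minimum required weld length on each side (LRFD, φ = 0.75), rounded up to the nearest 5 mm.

E43XX → F_EXX = 430 MPa.
Throat t_e = 0.707 × 4 = 2.828 mm.
φr_n = 0.75 × 0.6 × 430 × 2.828 × 10⁻³ = 0.5472 kN/mm.
L_req = P_u / φr_n = 415 / 0.5472 = 758.4 mm total.
Per side: 758.4 / 2 = 379.2 mm.
Round up → use L = 380 mm on each side.

L = 380 mm on each side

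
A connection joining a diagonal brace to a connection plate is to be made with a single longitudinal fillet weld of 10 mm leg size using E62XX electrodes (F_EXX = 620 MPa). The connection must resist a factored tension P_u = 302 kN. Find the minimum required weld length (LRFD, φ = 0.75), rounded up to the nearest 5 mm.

Throat t_e = 0.707 × 10 = 7.07 mm.
φr_n = 0.75 × 0.6 × 620 × 7.07 × 10⁻³ = 1.973 kN/mm.
L_req = P_u / φr_n = 302 / 1.973 = 153.1 mm total.
Round up → use L = 155 mm.

L = 155 mm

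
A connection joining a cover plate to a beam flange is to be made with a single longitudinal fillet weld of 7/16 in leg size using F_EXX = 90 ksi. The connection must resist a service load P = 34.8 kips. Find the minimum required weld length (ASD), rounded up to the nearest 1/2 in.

L = 4.5 in

Throat t_e = 0.707 × 0.4375 = 0.3093 in.
r_n/Ω = (0.6 × 90 × 0.3093) / 2.0 = 8.351 kip/in.
L_req = P / (r_n/Ω) = 34.8 / 8.351 = 4.167 in total.
Round up → use L = 4.5 in.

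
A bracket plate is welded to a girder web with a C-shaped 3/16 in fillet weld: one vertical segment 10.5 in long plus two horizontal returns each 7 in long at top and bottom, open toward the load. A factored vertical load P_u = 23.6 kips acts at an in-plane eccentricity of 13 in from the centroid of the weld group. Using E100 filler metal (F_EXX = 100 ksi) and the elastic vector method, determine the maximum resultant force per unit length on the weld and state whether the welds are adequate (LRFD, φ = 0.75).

Total weld length L_w = 24.5 in. Treat welds as unit-width lines.
Centroid: x̄ = 2×7×3.5 / 24.5 = 2 in from the vertical weld.
Polar moment about centroid: J = I_x + I_y = [10.5³/12 + 2×7×5.25²] + [10.5×2² + 2(7³/12 + 7×1.5²)] = 613 in³.
Direct shear f_v = P/L_w = 23.6 / 24.5 = 0.9633 kip/in (vertical).
Torsion M = P·e = 23.6 × 13 = 306.8 kip·in.
Critical point at (x, y) = (5, 5.25) from centroid. f_tx = M·y/J = 2.628 kip/in; f_ty = M·x/J = 2.502 kip/in.
Resultant f_max = √[f_tx² + (f_v + f_ty)²] = √[2.628² + (0.9633 + 2.502)²] = 4.349 kip/in.
Capacity per unit length: φr_n = 0.75 × 0.6 × 100 × (0.707 × 0.1875) = 5.965 kip/in.
4.349 ≤ 5.965 → adequate.

f_max ≈ 4.35 kip/in; adequate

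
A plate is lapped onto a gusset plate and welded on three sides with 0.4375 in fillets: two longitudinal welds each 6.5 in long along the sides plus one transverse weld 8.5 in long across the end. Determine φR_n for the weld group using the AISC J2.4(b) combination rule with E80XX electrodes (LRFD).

E80XX → F_EXX = 80 ksi.
t_e = 0.707 × 0.4375 = 0.3093 in.
R_nwl = 0.6 × 80 × 0.3093 × 13 = 193 kips (longitudinal, 2 welds).
R_nwt = 0.6 × 80 × 0.3093 × 8.5 = 126.2 kips (transverse, base value).
(i) R_nwl + R_nwt = 319.2 kips; (ii) 0.85 R_nwl + 1.5 R_nwt = 353.4 kips.
R_n = max = 353.4 kips [governs: (ii)]; φR_n = 265 kips.

φR_n ≈ 265 kips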